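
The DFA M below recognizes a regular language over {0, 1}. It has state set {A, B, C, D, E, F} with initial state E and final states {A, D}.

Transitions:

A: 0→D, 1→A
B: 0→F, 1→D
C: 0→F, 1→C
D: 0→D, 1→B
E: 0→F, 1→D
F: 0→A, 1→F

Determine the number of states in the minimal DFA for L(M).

4

States {C} cannot be reached from the start state, so discard them.
P0 = {A,D} | {B,E,F}.
On input 1, block {A,D} splits into {A} and {D}.
Refine {B,E,F} on symbol 0: members go to different blocks, giving {B,E} and {F}.
No further refinement is possible. Final partition (4 blocks): {A} | {B,E} | {D} | {F}.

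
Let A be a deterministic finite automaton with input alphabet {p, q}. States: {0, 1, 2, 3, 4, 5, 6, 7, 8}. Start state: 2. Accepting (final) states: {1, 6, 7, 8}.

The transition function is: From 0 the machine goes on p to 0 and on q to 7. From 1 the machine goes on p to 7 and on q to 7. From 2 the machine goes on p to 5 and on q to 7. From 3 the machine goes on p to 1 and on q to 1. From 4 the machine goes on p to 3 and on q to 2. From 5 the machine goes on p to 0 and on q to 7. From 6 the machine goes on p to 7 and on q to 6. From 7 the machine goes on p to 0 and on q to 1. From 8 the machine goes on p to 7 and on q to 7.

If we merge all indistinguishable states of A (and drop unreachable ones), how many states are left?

First remove the unreachable states {3,4,6,8}; 5 states remain.
Start with accepting vs non-accepting: {1,7} | {0,2,5}.
Refine {1,7} on symbol p: members go to different blocks, giving {1} and {7}.
The partition is now stable with 3 blocks: {1} | {0,2,5} | {7}.

3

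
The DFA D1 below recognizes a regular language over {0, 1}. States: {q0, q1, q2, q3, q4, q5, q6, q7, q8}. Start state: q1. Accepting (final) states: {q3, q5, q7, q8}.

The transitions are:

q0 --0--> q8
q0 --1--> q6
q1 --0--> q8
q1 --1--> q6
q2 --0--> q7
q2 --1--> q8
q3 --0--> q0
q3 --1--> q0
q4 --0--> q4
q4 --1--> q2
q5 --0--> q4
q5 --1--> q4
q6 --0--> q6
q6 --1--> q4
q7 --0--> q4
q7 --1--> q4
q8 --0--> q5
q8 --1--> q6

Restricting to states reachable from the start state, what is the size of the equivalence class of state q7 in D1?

First remove the unreachable states {q0,q3}; 7 states remain.
P0 = {q5,q7,q8} | {q1,q2,q4,q6}.
Refine {q5,q7,q8} on symbol 0: members go to different blocks, giving {q5,q7} and {q8}.
Split {q1,q2,q4,q6} by δ(·,0) → {q4,q6} and {q1} and {q2}.
On input 1, block {q4,q6} splits into {q4} and {q6}.
No further refinement is possible. Final partition (6 blocks): {q5,q7} | {q4} | {q8} | {q1} | {q2} | {q6}.
State q7 belongs to the block {q5,q7}, which has 2 states.

2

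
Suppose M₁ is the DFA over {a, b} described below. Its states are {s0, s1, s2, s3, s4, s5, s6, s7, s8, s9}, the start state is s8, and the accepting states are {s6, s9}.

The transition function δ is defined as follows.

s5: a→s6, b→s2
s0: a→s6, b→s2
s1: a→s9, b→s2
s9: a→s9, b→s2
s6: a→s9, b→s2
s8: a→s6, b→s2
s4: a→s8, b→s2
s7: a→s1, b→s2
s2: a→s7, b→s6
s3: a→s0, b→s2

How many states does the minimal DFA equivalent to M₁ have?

4

States {s0,s3,s4,s5} cannot be reached from the start state, so discard them.
Start with accepting vs non-accepting: {s6,s9} | {s1,s2,s7,s8}.
On input a, block {s1,s2,s7,s8} splits into {s1,s8} and {s2,s7}.
On input a, block {s2,s7} splits into {s2} and {s7}.
Stable partition: {s6,s9} | {s1,s8} | {s2} | {s7} — 4 equivalence classes.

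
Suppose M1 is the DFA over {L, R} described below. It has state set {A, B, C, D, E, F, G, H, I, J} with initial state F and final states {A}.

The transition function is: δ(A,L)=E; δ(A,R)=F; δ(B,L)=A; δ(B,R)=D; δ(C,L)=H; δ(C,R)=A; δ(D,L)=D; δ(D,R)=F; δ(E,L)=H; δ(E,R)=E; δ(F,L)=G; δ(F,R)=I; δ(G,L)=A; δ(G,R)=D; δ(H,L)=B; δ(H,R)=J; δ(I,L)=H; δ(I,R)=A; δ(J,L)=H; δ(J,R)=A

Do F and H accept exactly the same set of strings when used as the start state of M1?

Reachable states from the start: {A,B,D,E,F,G,H,I,J}. Unreachable: {C} — drop them.
P0 = {A} | {B,D,E,F,G,H,I,J}.
Split {B,D,E,F,G,H,I,J} by δ(·,L) → {D,E,F,H,I,J} and {B,G}.
On input L, block {D,E,F,H,I,J} splits into {D,E,I,J} and {F,H}.
Refine {D,E,I,J} on symbol L: members go to different blocks, giving {E,I,J} and {D}.
Split {E,I,J} by δ(·,R) → {I,J} and {E}.
The partition is now stable with 6 blocks: {A} | {I,J} | {B,G} | {F,H} | {D} | {E}.
F and H lie in the same block of the stable partition, so they are equivalent — no string distinguishes them.

Yes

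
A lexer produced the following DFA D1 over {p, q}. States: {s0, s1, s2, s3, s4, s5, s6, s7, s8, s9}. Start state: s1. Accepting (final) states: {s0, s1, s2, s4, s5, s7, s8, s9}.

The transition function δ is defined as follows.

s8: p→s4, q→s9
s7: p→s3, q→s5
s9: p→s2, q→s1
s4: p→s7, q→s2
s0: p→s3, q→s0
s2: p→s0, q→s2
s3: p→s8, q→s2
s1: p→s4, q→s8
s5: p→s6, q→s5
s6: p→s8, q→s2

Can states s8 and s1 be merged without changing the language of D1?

Yes

P0 = {s0,s1,s2,s4,s5,s7,s8,s9} | {s3,s6}.
On input p, block {s0,s1,s2,s4,s5,s7,s8,s9} splits into {s1,s2,s4,s8,s9} and {s0,s5,s7}.
Split {s1,s2,s4,s8,s9} by δ(·,p) → {s1,s8,s9} and {s2,s4}.
No further refinement is possible. Final partition (4 blocks): {s1,s8,s9} | {s3,s6} | {s0,s5,s7} | {s2,s4}.
s8 and s1 lie in the same block of the stable partition, so they are equivalent — no string distinguishes them.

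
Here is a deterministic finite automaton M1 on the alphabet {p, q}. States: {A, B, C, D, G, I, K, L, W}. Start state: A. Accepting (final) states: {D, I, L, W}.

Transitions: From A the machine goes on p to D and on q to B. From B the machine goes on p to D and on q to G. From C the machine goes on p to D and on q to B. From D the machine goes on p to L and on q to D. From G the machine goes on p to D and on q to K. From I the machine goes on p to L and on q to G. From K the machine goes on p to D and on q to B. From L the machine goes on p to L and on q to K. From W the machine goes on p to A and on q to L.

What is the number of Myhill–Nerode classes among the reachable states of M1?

States {C,I,W} cannot be reached from the start state, so discard them.
Start with accepting vs non-accepting: {D,L} | {A,B,G,K}.
Refine {D,L} on symbol q: members go to different blocks, giving {L} and {D}.
Stable partition: {L} | {A,B,G,K} | {D} — 3 equivalence classes.

3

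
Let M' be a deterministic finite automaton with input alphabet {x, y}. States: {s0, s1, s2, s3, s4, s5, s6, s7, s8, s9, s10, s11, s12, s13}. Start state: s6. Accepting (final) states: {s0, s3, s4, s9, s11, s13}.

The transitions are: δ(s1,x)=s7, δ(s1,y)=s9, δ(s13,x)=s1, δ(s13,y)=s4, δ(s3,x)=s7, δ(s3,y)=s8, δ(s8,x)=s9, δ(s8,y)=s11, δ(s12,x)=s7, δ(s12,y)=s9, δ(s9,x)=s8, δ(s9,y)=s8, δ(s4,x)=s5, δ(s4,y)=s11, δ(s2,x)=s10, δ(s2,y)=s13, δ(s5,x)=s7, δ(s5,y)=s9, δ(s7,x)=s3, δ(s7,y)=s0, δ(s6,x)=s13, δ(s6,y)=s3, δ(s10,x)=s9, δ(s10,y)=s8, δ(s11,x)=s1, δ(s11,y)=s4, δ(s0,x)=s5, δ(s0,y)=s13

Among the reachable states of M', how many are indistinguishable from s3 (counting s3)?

2

Reachable states from the start: {s0,s1,s3,s4,s5,s6,s7,s8,s9,s11,s13}. Unreachable: {s2,s10,s12} — drop them.
P0 = {s0,s3,s4,s9,s11,s13} | {s1,s5,s6,s7,s8}.
Split {s0,s3,s4,s9,s11,s13} by δ(·,y) → {s0,s4,s11,s13} and {s3,s9}.
Split {s1,s5,s6,s7,s8} by δ(·,x) → {s1,s5} and {s7,s8} and {s6}.
Stable partition: {s0,s4,s11,s13} | {s1,s5} | {s3,s9} | {s7,s8} | {s6} — 5 equivalence classes.
State s3 belongs to the block {s3,s9}, which has 2 states.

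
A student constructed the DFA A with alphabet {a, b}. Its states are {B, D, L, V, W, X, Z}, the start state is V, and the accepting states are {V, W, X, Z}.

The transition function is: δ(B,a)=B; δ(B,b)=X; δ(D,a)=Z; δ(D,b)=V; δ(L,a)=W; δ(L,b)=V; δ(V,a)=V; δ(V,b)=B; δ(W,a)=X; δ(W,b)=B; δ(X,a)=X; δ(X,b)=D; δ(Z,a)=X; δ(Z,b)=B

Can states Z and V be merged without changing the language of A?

No

States {L,W} cannot be reached from the start state, so discard them.
Initial partition by acceptance: {V,X,Z} | {B,D}.
On input a, block {B,D} splits into {B} and {D}.
Refine {V,X,Z} on symbol b: members go to different blocks, giving {V,Z} and {X}.
Refine {V,Z} on symbol a: members go to different blocks, giving {V} and {Z}.
The partition is now stable with 5 blocks: {V} | {B} | {D} | {X} | {Z}.
Z and V end up in different blocks, so they are distinguishable. For instance, the string 'aba' is accepted from only Z.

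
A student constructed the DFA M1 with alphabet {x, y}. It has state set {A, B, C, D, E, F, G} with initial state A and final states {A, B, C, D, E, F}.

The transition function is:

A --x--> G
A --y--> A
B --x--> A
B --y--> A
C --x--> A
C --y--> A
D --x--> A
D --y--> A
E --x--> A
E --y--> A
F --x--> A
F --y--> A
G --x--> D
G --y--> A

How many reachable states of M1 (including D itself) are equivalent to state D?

1

States {B,C,E,F} cannot be reached from the start state, so discard them.
Initial partition by acceptance: {A,D} | {G}.
Split {A,D} by δ(·,x) → {A} and {D}.
No further refinement is possible. Final partition (3 blocks): {A} | {G} | {D}.
State D belongs to the block {D}, which has 1 states.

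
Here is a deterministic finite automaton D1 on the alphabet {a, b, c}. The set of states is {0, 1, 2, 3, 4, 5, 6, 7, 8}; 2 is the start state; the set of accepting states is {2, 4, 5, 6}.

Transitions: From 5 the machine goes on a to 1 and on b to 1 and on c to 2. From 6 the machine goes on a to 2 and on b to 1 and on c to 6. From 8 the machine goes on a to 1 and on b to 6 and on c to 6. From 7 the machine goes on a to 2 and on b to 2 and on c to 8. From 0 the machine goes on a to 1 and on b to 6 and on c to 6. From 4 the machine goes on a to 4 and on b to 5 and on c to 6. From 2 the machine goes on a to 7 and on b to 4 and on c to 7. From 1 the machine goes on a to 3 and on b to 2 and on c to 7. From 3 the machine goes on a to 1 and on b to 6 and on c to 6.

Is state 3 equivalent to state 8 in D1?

States {0} cannot be reached from the start state, so discard them.
Start with accepting vs non-accepting: {2,4,5,6} | {1,3,7,8}.
Split {2,4,5,6} by δ(·,a) → {2,5} and {4,6}.
On input b, block {2,5} splits into {2} and {5}.
Refine {1,3,7,8} on symbol a: members go to different blocks, giving {1,3,8} and {7}.
Refine {1,3,8} on symbol b: members go to different blocks, giving {3,8} and {1}.
On input a, block {4,6} splits into {4} and {6}.
The partition is now stable with 7 blocks: {2} | {3,8} | {4} | {5} | {7} | {1} | {6}.
3 and 8 lie in the same block of the stable partition, so they are equivalent — no string distinguishes them.

Yes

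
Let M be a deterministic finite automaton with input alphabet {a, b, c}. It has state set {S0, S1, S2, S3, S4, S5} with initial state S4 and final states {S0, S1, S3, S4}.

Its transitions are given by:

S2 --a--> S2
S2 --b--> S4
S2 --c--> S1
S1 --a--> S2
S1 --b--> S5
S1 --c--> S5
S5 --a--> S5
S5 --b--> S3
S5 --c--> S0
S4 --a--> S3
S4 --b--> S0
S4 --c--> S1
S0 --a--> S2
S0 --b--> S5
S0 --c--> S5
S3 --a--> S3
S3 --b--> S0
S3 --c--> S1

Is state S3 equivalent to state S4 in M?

All states are reachable from the start state.
P0 = {S0,S1,S3,S4} | {S2,S5}.
On input a, block {S0,S1,S3,S4} splits into {S0,S1} and {S3,S4}.
No further refinement is possible. Final partition (3 blocks): {S0,S1} | {S2,S5} | {S3,S4}.
S3 and S4 lie in the same block of the stable partition, so they are equivalent — no string distinguishes them.

Yes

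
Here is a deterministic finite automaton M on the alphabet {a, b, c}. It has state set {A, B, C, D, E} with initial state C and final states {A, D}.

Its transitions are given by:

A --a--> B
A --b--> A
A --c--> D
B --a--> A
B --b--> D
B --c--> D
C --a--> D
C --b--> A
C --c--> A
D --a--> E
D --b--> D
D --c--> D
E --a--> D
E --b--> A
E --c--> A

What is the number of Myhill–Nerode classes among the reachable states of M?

2

Initial partition by acceptance: {A,D} | {B,C,E}.
Stable partition: {A,D} | {B,C,E} — 2 equivalence classes.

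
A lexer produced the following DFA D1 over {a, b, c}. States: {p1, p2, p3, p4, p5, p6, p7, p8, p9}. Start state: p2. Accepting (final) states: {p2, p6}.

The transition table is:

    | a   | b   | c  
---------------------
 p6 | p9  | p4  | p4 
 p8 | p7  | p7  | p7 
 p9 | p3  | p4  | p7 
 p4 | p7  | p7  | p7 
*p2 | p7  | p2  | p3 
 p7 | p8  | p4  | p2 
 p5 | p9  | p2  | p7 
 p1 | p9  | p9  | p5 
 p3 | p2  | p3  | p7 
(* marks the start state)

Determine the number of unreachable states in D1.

4

BFS from p2 reaches {p2, p3, p4, p7, p8}; the 4 state(s) p1, p5, p6, p9 are never visited.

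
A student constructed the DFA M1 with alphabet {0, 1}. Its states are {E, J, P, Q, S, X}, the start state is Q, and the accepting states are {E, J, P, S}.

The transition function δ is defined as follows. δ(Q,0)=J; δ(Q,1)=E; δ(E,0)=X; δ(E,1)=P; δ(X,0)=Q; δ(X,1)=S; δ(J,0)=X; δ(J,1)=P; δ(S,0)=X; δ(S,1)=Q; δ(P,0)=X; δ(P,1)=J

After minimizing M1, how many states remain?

Initial partition by acceptance: {E,J,P,S} | {Q,X}.
Refine {E,J,P,S} on symbol 1: members go to different blocks, giving {E,J,P} and {S}.
On input 0, block {Q,X} splits into {Q} and {X}.
Stable partition: {E,J,P} | {Q} | {S} | {X} — 4 equivalence classes.

4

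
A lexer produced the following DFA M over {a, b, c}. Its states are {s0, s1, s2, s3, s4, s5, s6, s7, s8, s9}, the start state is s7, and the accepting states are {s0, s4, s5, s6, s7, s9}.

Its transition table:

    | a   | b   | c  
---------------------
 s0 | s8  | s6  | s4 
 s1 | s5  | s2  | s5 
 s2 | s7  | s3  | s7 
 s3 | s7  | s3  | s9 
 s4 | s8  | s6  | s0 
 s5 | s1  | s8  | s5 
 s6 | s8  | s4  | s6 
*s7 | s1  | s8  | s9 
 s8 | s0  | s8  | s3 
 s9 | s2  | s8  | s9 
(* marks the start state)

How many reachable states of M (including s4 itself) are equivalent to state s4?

P0 = {s0,s4,s5,s6,s7,s9} | {s1,s2,s3,s8}.
Split {s0,s4,s5,s6,s7,s9} by δ(·,b) → {s0,s4,s6} and {s5,s7,s9}.
Split {s1,s2,s3,s8} by δ(·,a) → {s1,s2,s3} and {s8}.
Stable partition: {s0,s4,s6} | {s1,s2,s3} | {s5,s7,s9} | {s8} — 4 equivalence classes.
The equivalence class containing s4 is {s0,s4,s6}, of size 3.

3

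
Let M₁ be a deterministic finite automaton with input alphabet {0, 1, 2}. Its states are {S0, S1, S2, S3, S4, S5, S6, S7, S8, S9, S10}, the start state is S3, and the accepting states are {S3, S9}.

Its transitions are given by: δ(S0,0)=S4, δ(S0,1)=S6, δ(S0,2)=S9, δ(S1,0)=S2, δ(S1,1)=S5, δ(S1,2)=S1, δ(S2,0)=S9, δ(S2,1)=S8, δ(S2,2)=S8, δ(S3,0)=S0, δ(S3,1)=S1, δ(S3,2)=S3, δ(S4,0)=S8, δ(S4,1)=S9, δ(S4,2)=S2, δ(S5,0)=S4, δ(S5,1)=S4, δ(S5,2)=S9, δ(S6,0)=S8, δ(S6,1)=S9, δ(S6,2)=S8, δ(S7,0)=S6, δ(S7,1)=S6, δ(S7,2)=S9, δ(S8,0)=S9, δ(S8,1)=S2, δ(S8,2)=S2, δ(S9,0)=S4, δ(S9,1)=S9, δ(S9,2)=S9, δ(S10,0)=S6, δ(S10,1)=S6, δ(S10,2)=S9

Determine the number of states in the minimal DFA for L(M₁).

6

First remove the unreachable states {S7,S10}; 9 states remain.
Initial partition by acceptance: {S3,S9} | {S0,S1,S2,S4,S5,S6,S8}.
On input 1, block {S3,S9} splits into {S3} and {S9}.
Refine {S0,S1,S2,S4,S5,S6,S8} on symbol 0: members go to different blocks, giving {S0,S1,S4,S5,S6} and {S2,S8}.
On input 0, block {S0,S1,S4,S5,S6} splits into {S1,S4,S6} and {S0,S5}.
On input 1, block {S1,S4,S6} splits into {S4,S6} and {S1}.
The partition is now stable with 6 blocks: {S3} | {S4,S6} | {S9} | {S2,S8} | {S0,S5} | {S1}.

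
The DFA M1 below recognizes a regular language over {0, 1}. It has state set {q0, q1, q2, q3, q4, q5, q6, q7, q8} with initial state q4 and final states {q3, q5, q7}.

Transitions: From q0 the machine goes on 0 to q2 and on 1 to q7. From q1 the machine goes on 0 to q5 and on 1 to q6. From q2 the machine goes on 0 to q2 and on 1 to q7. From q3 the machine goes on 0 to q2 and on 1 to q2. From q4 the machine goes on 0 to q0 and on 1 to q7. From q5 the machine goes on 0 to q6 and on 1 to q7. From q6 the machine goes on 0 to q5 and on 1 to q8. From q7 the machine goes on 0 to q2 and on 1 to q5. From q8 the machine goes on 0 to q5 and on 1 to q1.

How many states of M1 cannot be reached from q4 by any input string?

1

No path from q4 leads to q3; the other 8 states are all reachable.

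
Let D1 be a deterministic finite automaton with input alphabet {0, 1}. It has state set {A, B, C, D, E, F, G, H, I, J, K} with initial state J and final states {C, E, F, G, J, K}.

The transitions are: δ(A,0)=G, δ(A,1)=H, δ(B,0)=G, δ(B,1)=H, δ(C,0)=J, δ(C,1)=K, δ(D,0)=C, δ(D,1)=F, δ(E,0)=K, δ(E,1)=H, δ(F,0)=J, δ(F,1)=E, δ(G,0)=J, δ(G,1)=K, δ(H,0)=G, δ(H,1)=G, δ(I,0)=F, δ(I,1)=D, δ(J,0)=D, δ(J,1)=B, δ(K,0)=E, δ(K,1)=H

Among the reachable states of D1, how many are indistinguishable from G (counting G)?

Reachable states from the start: {B,C,D,E,F,G,H,J,K}. Unreachable: {A,I} — drop them.
Start with accepting vs non-accepting: {C,E,F,G,J,K} | {B,D,H}.
Refine {C,E,F,G,J,K} on symbol 0: members go to different blocks, giving {C,E,F,G,K} and {J}.
On input 0, block {C,E,F,G,K} splits into {C,F,G} and {E,K}.
On input 1, block {B,D,H} splits into {D,H} and {B}.
The partition is now stable with 5 blocks: {C,F,G} | {D,H} | {J} | {E,K} | {B}.
The equivalence class containing G is {C,F,G}, of size 3.

3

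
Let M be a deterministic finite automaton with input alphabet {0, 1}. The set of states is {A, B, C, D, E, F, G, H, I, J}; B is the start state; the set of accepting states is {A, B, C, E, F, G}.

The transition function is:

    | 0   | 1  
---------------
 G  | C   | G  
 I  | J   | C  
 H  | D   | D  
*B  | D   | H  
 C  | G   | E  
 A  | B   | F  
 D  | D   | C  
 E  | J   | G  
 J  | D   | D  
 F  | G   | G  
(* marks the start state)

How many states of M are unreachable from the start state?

3

Starting at B and following transitions, the reachable set is {B, C, D, E, G, H, J}. That leaves A, F, I unreachable — 3 in total.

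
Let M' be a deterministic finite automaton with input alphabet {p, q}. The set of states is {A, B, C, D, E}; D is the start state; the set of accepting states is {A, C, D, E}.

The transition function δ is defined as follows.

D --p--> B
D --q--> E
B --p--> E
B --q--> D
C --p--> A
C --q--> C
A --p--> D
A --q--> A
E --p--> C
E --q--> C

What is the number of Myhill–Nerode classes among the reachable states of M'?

Start with accepting vs non-accepting: {A,C,D,E} | {B}.
On input p, block {A,C,D,E} splits into {A,C,E} and {D}.
On input p, block {A,C,E} splits into {C,E} and {A}.
Refine {C,E} on symbol p: members go to different blocks, giving {C} and {E}.
Stable partition: {C} | {B} | {D} | {A} | {E} — 5 equivalence classes.

5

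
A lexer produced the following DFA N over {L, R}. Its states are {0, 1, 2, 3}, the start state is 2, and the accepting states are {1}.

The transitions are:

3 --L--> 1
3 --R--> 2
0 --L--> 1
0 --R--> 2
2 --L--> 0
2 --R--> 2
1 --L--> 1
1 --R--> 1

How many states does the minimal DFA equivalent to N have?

Reachable states from the start: {0,1,2}. Unreachable: {3} — drop them.
P0 = {1} | {0,2}.
On input L, block {0,2} splits into {0} and {2}.
The partition is now stable with 3 blocks: {1} | {0} | {2}.

3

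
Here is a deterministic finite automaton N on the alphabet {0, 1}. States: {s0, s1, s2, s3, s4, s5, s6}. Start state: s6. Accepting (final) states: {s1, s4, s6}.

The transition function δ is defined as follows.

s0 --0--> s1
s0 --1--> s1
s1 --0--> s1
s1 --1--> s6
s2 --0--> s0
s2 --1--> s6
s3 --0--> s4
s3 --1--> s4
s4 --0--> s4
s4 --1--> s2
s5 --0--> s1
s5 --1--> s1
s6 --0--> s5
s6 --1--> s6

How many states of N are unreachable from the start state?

Starting at s6 and following transitions, the reachable set is {s1, s5, s6}. That leaves s0, s2, s3, s4 unreachable — 4 in total.

4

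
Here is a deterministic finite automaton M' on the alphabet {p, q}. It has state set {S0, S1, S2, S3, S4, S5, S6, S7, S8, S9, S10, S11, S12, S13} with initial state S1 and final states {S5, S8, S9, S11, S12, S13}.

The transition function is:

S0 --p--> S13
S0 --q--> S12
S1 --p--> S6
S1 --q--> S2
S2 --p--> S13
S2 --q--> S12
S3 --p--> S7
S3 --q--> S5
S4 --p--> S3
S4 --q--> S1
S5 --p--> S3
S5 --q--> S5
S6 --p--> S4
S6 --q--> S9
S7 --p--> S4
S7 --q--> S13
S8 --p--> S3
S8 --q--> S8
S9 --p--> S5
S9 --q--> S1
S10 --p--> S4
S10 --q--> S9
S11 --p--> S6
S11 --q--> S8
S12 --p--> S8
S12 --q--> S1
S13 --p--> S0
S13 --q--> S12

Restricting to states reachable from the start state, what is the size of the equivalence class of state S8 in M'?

First remove the unreachable states {S10,S11}; 12 states remain.
P0 = {S5,S8,S9,S12,S13} | {S0,S1,S2,S3,S4,S6,S7}.
Refine {S5,S8,S9,S12,S13} on symbol p: members go to different blocks, giving {S5,S8,S13} and {S9,S12}.
Refine {S5,S8,S13} on symbol q: members go to different blocks, giving {S5,S8} and {S13}.
Split {S0,S1,S2,S3,S4,S6,S7} by δ(·,p) → {S1,S3,S4,S6,S7} and {S0,S2}.
On input q, block {S1,S3,S4,S6,S7} splits into {S1} and {S3} and {S4} and {S6} and {S7}.
Stable partition: {S5,S8} | {S1} | {S9,S12} | {S13} | {S0,S2} | {S3} | {S4} | {S6} | {S7} — 9 equivalence classes.
The equivalence class containing S8 is {S5,S8}, of size 2.

2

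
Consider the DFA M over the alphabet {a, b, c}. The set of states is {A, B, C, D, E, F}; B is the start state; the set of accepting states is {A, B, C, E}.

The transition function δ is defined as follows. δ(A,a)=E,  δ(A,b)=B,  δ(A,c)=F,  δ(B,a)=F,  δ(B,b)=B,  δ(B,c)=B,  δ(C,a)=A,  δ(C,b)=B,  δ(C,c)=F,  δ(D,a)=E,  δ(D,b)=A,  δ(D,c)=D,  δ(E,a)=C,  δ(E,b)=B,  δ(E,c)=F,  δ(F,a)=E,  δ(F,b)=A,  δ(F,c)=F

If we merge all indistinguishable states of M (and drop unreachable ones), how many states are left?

First remove the unreachable states {D}; 5 states remain.
Initial partition by acceptance: {A,B,C,E} | {F}.
Split {A,B,C,E} by δ(·,a) → {A,C,E} and {B}.
The partition is now stable with 3 blocks: {A,C,E} | {F} | {B}.

3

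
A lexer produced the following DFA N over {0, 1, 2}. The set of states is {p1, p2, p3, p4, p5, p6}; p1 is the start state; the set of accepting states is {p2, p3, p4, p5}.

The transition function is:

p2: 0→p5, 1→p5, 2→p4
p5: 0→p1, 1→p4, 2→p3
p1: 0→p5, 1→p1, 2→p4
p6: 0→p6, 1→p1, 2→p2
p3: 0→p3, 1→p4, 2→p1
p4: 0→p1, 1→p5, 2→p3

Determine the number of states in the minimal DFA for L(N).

Reachable states from the start: {p1,p3,p4,p5}. Unreachable: {p2,p6} — drop them.
Start with accepting vs non-accepting: {p3,p4,p5} | {p1}.
On input 0, block {p3,p4,p5} splits into {p4,p5} and {p3}.
Stable partition: {p4,p5} | {p1} | {p3} — 3 equivalence classes.

3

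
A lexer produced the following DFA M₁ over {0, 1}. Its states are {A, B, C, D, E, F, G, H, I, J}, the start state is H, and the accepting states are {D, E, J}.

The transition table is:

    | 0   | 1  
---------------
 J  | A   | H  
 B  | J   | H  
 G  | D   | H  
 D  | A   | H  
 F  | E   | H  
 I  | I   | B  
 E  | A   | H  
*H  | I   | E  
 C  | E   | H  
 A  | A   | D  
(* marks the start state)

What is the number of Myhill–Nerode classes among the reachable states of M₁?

5

Reachable states from the start: {A,B,D,E,H,I,J}. Unreachable: {C,F,G} — drop them.
P0 = {D,E,J} | {A,B,H,I}.
Split {A,B,H,I} by δ(·,0) → {A,H,I} and {B}.
Refine {A,H,I} on symbol 1: members go to different blocks, giving {A,H} and {I}.
On input 0, block {A,H} splits into {A} and {H}.
Stable partition: {D,E,J} | {A} | {B} | {I} | {H} — 5 equivalence classes.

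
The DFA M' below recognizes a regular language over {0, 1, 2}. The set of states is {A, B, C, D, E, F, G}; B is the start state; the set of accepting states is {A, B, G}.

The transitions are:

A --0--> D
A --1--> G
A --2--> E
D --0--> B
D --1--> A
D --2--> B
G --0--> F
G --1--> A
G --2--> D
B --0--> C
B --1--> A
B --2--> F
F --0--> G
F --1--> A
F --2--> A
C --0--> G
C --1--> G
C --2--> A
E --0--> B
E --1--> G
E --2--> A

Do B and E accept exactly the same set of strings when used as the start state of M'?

No

Every state is reachable, so we keep all 7.
P0 = {A,B,G} | {C,D,E,F}.
Stable partition: {A,B,G} | {C,D,E,F} — 2 equivalence classes.
B and E end up in different blocks, so they are distinguishable. For instance, the string 'ε' is accepted from only B.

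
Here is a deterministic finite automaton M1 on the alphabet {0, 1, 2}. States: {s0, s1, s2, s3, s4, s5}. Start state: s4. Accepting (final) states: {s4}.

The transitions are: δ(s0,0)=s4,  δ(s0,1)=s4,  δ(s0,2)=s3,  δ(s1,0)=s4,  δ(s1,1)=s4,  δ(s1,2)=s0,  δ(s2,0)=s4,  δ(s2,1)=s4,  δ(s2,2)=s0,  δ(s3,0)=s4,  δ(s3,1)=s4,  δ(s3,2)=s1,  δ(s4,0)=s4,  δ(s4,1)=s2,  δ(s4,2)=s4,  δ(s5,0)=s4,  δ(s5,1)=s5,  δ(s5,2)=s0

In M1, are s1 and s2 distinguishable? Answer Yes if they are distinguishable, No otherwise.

Reachable states from the start: {s0,s1,s2,s3,s4}. Unreachable: {s5} — drop them.
Start with accepting vs non-accepting: {s4} | {s0,s1,s2,s3}.
Stable partition: {s4} | {s0,s1,s2,s3} — 2 equivalence classes.
s1 and s2 lie in the same block of the stable partition, so they are equivalent — no string distinguishes them.

No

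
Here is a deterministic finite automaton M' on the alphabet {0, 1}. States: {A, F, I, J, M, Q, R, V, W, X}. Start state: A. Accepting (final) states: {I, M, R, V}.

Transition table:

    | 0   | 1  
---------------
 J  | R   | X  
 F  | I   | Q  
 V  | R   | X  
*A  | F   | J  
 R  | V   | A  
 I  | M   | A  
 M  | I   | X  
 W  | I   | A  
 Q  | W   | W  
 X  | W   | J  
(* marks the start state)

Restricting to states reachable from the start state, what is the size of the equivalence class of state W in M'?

3

Every state is reachable, so we keep all 10.
P0 = {I,M,R,V} | {A,F,J,Q,W,X}.
On input 0, block {A,F,J,Q,W,X} splits into {A,Q,X} and {F,J,W}.
No further refinement is possible. Final partition (3 blocks): {I,M,R,V} | {A,Q,X} | {F,J,W}.
The equivalence class containing W is {F,J,W}, of size 3.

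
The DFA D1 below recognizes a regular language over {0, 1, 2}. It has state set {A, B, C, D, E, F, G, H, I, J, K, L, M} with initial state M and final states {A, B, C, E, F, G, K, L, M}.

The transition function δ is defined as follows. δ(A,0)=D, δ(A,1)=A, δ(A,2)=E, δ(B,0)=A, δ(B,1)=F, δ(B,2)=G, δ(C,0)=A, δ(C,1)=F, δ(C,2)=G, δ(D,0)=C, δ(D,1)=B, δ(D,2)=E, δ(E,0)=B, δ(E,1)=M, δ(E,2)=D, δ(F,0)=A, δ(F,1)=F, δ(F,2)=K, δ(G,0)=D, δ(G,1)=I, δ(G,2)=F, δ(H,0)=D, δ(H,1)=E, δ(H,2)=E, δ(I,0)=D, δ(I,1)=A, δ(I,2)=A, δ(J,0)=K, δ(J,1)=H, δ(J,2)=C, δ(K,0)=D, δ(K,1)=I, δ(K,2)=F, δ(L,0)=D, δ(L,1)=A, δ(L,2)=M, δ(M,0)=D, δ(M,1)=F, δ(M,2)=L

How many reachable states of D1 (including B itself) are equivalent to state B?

3

Reachable states from the start: {A,B,C,D,E,F,G,I,K,L,M}. Unreachable: {H,J} — drop them.
Start with accepting vs non-accepting: {A,B,C,E,F,G,K,L,M} | {D,I}.
Split {A,B,C,E,F,G,K,L,M} by δ(·,0) → {A,G,K,L,M} and {B,C,E,F}.
Split {A,G,K,L,M} by δ(·,1) → {A,L} and {G,K} and {M}.
Refine {A,L} on symbol 2: members go to different blocks, giving {A} and {L}.
Refine {D,I} on symbol 0: members go to different blocks, giving {D} and {I}.
On input 0, block {B,C,E,F} splits into {B,C,F} and {E}.
The partition is now stable with 8 blocks: {A} | {D} | {B,C,F} | {G,K} | {M} | {L} | {I} | {E}.
State B belongs to the block {B,C,F}, which has 3 states.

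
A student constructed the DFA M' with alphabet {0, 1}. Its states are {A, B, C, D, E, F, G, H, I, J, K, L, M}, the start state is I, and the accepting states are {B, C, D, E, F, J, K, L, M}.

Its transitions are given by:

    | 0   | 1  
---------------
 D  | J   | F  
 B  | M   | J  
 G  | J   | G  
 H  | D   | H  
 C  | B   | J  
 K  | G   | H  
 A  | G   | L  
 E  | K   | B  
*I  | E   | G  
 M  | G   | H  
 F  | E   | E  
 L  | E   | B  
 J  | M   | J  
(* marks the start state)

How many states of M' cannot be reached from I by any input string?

3

Starting at I and following transitions, the reachable set is {B, D, E, F, G, H, I, J, K, M}. That leaves A, C, L unreachable — 3 in total.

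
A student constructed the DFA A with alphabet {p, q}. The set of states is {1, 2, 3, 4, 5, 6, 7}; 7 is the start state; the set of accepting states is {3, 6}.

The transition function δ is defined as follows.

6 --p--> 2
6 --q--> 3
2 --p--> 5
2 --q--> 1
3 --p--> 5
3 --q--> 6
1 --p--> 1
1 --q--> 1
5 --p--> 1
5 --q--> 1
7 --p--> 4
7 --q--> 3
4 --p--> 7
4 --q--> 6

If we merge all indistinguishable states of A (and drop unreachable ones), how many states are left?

P0 = {3,6} | {1,2,4,5,7}.
Refine {1,2,4,5,7} on symbol q: members go to different blocks, giving {1,2,5} and {4,7}.
The partition is now stable with 3 blocks: {3,6} | {1,2,5} | {4,7}.

3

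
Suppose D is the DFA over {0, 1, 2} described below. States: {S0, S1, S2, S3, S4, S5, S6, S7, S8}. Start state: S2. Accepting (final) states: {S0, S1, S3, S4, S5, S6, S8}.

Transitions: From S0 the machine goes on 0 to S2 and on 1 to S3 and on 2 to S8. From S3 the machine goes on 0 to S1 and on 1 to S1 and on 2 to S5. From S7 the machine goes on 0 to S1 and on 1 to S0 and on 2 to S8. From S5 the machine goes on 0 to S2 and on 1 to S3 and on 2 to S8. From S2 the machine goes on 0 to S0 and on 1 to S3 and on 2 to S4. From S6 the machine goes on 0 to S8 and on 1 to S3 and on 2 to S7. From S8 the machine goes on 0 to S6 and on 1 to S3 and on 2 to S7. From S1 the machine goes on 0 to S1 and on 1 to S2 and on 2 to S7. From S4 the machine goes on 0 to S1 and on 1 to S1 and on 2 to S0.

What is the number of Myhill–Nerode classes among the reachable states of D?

6

Start with accepting vs non-accepting: {S0,S1,S3,S4,S5,S6,S8} | {S2,S7}.
Split {S0,S1,S3,S4,S5,S6,S8} by δ(·,0) → {S1,S3,S4,S6,S8} and {S0,S5}.
On input 1, block {S1,S3,S4,S6,S8} splits into {S3,S4,S6,S8} and {S1}.
Refine {S3,S4,S6,S8} on symbol 0: members go to different blocks, giving {S3,S4} and {S6,S8}.
Refine {S2,S7} on symbol 0: members go to different blocks, giving {S2} and {S7}.
The partition is now stable with 6 blocks: {S3,S4} | {S2} | {S0,S5} | {S1} | {S6,S8} | {S7}.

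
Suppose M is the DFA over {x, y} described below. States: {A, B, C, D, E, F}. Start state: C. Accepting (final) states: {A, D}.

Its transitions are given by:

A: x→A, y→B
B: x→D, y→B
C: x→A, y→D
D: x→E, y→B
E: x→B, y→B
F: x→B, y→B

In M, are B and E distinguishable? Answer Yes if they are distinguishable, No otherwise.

Reachable states from the start: {A,B,C,D,E}. Unreachable: {F} — drop them.
P0 = {A,D} | {B,C,E}.
On input x, block {A,D} splits into {A} and {D}.
Split {B,C,E} by δ(·,x) → {B} and {C} and {E}.
Stable partition: {A} | {B} | {D} | {C} | {E} — 5 equivalence classes.
B and E end up in different blocks, so they are distinguishable. For instance, the string 'x' is accepted from only B.

Yes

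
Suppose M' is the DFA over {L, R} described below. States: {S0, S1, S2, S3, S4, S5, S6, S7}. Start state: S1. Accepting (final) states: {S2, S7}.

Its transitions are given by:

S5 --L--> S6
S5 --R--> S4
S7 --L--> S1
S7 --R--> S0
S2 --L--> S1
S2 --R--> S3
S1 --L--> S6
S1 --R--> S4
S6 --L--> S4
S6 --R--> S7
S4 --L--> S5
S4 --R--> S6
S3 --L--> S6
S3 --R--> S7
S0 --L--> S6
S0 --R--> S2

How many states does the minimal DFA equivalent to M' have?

5

Start with accepting vs non-accepting: {S2,S7} | {S0,S1,S3,S4,S5,S6}.
On input R, block {S0,S1,S3,S4,S5,S6} splits into {S0,S3,S6} and {S1,S4,S5}.
Refine {S0,S3,S6} on symbol L: members go to different blocks, giving {S0,S3} and {S6}.
On input L, block {S1,S4,S5} splits into {S1,S5} and {S4}.
No further refinement is possible. Final partition (5 blocks): {S2,S7} | {S0,S3} | {S1,S5} | {S6} | {S4}.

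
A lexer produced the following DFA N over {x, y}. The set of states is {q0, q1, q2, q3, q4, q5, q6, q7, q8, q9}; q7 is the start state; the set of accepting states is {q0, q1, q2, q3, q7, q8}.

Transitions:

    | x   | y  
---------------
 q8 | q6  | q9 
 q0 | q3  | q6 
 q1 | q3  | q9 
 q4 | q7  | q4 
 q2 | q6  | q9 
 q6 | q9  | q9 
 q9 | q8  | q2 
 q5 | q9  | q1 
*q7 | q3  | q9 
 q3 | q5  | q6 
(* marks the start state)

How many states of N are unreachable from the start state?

Starting at q7 and following transitions, the reachable set is {q1, q2, q3, q5, q6, q7, q8, q9}. That leaves q0, q4 unreachable — 2 in total.

2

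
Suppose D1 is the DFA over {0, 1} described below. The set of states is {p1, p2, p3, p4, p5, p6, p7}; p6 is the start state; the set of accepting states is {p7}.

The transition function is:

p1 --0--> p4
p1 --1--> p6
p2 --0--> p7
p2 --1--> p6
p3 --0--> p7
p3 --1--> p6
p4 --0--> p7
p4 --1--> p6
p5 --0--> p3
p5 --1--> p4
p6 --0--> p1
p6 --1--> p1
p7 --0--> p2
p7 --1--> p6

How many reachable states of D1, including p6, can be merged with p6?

States {p3,p5} cannot be reached from the start state, so discard them.
Initial partition by acceptance: {p7} | {p1,p2,p4,p6}.
Split {p1,p2,p4,p6} by δ(·,0) → {p1,p6} and {p2,p4}.
On input 0, block {p1,p6} splits into {p1} and {p6}.
No further refinement is possible. Final partition (4 blocks): {p7} | {p1} | {p2,p4} | {p6}.
The equivalence class containing p6 is {p6}, of size 1.

1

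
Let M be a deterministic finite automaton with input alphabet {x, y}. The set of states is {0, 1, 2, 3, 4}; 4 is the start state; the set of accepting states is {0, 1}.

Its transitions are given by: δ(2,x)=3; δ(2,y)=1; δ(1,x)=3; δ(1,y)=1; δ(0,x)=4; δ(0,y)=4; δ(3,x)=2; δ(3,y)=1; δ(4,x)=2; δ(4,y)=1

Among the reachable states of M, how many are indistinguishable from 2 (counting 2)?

3

States {0} cannot be reached from the start state, so discard them.
P0 = {1} | {2,3,4}.
Stable partition: {1} | {2,3,4} — 2 equivalence classes.
State 2 belongs to the block {2,3,4}, which has 3 states.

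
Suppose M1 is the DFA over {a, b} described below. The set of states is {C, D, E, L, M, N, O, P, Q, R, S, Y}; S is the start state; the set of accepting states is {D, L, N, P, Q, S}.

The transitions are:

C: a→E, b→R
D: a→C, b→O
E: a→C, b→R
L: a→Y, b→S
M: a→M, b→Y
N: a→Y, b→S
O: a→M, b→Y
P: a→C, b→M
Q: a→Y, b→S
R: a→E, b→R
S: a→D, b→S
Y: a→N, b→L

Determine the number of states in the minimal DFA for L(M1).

First remove the unreachable states {P,Q}; 10 states remain.
Start with accepting vs non-accepting: {D,L,N,S} | {C,E,M,O,R,Y}.
Refine {D,L,N,S} on symbol a: members go to different blocks, giving {D,L,N} and {S}.
Refine {D,L,N} on symbol b: members go to different blocks, giving {L,N} and {D}.
Split {C,E,M,O,R,Y} by δ(·,a) → {C,E,M,O,R} and {Y}.
Split {C,E,M,O,R} by δ(·,b) → {C,E,R} and {M,O}.
Stable partition: {L,N} | {C,E,R} | {S} | {D} | {Y} | {M,O} — 6 equivalence classes.

6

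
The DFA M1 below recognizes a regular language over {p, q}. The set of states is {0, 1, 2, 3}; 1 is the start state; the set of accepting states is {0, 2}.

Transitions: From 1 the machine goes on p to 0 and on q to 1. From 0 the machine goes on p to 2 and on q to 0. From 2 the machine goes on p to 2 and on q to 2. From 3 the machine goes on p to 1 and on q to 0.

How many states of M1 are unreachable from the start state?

No path from 1 leads to 3; the other 3 states are all reachable.

1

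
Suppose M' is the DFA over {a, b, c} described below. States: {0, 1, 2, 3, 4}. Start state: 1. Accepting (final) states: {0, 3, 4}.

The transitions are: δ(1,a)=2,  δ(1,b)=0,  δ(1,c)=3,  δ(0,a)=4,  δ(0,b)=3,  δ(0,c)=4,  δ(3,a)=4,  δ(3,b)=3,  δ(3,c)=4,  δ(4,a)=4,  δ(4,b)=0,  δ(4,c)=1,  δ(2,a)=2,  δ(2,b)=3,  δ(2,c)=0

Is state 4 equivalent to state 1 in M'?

No

P0 = {0,3,4} | {1,2}.
Split {0,3,4} by δ(·,c) → {0,3} and {4}.
The partition is now stable with 3 blocks: {0,3} | {1,2} | {4}.
4 and 1 end up in different blocks, so they are distinguishable. For instance, the string 'ε' is accepted from only 4.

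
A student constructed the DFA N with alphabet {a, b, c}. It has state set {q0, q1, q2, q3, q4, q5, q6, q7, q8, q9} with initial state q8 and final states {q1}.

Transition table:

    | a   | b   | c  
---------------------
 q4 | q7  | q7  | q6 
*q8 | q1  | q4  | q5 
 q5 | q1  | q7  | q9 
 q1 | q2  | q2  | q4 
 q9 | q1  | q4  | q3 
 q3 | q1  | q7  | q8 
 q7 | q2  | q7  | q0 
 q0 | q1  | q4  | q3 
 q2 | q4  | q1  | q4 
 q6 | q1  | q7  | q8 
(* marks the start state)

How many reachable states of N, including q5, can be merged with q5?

3

All states are reachable from the start state.
Initial partition by acceptance: {q1} | {q0,q2,q3,q4,q5,q6,q7,q8,q9}.
Split {q0,q2,q3,q4,q5,q6,q7,q8,q9} by δ(·,a) → {q0,q3,q5,q6,q8,q9} and {q2,q4,q7}.
Split {q2,q4,q7} by δ(·,b) → {q4,q7} and {q2}.
Split {q4,q7} by δ(·,a) → {q4} and {q7}.
On input b, block {q0,q3,q5,q6,q8,q9} splits into {q0,q8,q9} and {q3,q5,q6}.
Stable partition: {q1} | {q0,q8,q9} | {q4} | {q2} | {q7} | {q3,q5,q6} — 6 equivalence classes.
State q5 belongs to the block {q3,q5,q6}, which has 3 states.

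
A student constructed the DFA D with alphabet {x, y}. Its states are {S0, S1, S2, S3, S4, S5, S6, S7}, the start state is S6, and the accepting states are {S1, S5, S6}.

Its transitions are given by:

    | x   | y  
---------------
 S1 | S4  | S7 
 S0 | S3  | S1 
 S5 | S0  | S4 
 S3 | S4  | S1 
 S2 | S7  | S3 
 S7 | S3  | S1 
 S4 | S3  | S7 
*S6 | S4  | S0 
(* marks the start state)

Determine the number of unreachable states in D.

BFS from S6 reaches {S0, S1, S3, S4, S6, S7}; the 2 state(s) S2, S5 are never visited.

2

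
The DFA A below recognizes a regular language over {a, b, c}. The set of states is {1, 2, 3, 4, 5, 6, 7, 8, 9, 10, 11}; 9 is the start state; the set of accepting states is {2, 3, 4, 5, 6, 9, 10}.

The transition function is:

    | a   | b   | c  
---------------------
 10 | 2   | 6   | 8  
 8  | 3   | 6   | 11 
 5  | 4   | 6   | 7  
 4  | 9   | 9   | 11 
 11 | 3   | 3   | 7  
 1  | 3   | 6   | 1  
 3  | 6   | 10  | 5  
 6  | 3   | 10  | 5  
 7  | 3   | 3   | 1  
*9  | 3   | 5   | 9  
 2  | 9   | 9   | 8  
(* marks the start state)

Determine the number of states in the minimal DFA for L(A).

5

All states are reachable from the start state.
Start with accepting vs non-accepting: {2,3,4,5,6,9,10} | {1,7,8,11}.
On input c, block {2,3,4,5,6,9,10} splits into {2,4,5,10} and {3,6,9}.
On input a, block {2,4,5,10} splits into {2,4} and {5,10}.
Refine {3,6,9} on symbol c: members go to different blocks, giving {3,6} and {9}.
The partition is now stable with 5 blocks: {2,4} | {1,7,8,11} | {3,6} | {5,10} | {9}.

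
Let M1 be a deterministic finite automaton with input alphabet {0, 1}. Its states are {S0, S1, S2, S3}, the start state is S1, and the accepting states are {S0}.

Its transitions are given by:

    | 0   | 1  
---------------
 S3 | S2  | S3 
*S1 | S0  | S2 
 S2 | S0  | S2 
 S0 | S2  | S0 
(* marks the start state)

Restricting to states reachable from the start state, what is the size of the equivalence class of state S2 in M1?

States {S3} cannot be reached from the start state, so discard them.
P0 = {S0} | {S1,S2}.
No further refinement is possible. Final partition (2 blocks): {S0} | {S1,S2}.
State S2 belongs to the block {S1,S2}, which has 2 states.

2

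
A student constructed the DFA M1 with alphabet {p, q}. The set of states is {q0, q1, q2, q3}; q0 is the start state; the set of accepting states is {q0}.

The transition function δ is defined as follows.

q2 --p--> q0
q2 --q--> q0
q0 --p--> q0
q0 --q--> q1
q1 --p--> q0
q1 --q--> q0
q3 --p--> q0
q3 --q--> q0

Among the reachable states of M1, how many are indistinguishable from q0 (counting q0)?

1

First remove the unreachable states {q2,q3}; 2 states remain.
Start with accepting vs non-accepting: {q0} | {q1}.
No further refinement is possible. Final partition (2 blocks): {q0} | {q1}.
State q0 belongs to the block {q0}, which has 1 states.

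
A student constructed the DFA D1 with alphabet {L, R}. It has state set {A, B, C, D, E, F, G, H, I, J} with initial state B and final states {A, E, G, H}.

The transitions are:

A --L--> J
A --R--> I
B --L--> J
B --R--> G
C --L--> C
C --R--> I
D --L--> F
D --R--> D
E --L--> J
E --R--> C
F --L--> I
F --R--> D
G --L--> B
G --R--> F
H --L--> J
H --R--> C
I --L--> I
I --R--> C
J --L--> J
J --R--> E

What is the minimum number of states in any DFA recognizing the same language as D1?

3

States {A,H} cannot be reached from the start state, so discard them.
P0 = {E,G} | {B,C,D,F,I,J}.
On input R, block {B,C,D,F,I,J} splits into {C,D,F,I} and {B,J}.
The partition is now stable with 3 blocks: {E,G} | {C,D,F,I} | {B,J}.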